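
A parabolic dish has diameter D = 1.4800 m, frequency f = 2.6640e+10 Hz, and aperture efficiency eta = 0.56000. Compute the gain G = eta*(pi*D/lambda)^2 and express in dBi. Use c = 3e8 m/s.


lambda = c / f = 3.0000e+08 / 2.6640e+10 = 0.01126126 m
G_linear = 0.56000 * (pi * 1.4800 / 0.01126126)^2 = 95463.47
G_dBi = 10 * log10(95463.47) = 49.80 dBi

49.80 dBi


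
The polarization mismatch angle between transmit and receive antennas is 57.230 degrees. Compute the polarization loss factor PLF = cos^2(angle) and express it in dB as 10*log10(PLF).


PLF_linear = cos^2(57.230 deg) = 0.2929711
PLF_dB = 10 * log10(0.2929711) = -5.332 dB

-5.332 dB


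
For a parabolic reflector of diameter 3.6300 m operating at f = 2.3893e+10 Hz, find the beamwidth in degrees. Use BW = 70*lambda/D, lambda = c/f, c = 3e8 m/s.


lambda = c / f = 3.0000e+08 / 2.3893e+10 = 0.01255598 m
BW = 70 * 0.01255598 / 3.6300 = 0.2421 deg

0.2421 deg


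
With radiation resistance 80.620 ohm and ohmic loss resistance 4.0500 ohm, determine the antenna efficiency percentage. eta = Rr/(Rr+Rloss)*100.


eta = 80.620 / (80.620 + 4.0500) * 100 = 95.22%

95.22%


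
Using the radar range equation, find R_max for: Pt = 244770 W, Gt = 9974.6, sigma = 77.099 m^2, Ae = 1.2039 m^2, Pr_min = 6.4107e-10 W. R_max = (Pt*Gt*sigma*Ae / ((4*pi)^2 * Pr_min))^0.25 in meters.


R^4 = 244770*9974.6*77.099*1.2039 / ((4*pi)^2 * 6.4107e-10) = 2.238554e+18
R_max = 2.238554e+18^0.25 = 38680 m

38680 m


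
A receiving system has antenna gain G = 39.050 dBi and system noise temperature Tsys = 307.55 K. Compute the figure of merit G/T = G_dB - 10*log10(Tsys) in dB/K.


G/T = 39.050 - 10*log10(307.55) = 39.050 - 24.87916 = 14.17 dB/K

14.17 dB/K


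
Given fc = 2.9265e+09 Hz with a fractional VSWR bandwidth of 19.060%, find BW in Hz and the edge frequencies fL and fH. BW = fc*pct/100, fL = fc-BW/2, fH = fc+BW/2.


BW = 2.9265e+09 * 19.060/100 = 5.577909e+08 Hz
fL = 2.9265e+09 - 5.577909e+08/2 = 2.648e+09 Hz
fH = 2.9265e+09 + 5.577909e+08/2 = 3.205e+09 Hz

BW=5.578e+08 Hz, fL=2.648e+09 Hz, fH=3.205e+09 Hz


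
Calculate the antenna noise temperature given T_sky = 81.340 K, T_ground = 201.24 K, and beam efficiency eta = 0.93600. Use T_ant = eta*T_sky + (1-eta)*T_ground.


T_ant = 0.93600 * 81.340 + (1 - 0.93600) * 201.24 = 89.01 K

89.01 K


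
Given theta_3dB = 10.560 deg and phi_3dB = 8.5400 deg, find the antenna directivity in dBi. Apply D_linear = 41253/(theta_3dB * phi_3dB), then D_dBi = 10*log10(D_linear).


D_linear = 41253 / (10.560 * 8.5400) = 457.4396
D_dBi = 10 * log10(457.4396) = 26.60 dBi

26.60 dBi


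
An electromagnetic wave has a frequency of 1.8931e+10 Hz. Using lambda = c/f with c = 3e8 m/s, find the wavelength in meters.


lambda = c / f = 3.0000e+08 / 1.8931e+10 = 0.01585 m

0.01585 m


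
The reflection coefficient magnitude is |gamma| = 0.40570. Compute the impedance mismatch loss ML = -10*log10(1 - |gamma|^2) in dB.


ML = -10 * log10(1 - 0.40570^2) = -10 * log10(0.83540751) = 0.7810 dB

0.7810 dB


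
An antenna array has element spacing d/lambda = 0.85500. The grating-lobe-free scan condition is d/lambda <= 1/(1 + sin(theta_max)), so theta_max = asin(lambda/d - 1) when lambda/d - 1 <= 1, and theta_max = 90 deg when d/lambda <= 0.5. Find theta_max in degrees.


lambda/d - 1 = 1/0.85500 - 1 = 0.1695906
theta_max = asin(0.1695906) = 9.764 deg

9.764 deg


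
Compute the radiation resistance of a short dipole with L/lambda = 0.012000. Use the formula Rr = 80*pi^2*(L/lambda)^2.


Rr = 80 * pi^2 * (0.012000)^2 = 80 * 9.869604 * 1.440000e-04 = 0.1137 ohm

0.1137 ohm


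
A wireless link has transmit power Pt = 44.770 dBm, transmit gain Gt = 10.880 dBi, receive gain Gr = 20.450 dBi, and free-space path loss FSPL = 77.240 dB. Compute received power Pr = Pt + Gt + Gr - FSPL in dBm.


Pr = 44.770 + 10.880 + 20.450 - 77.240 = -1.14 dBm

-1.14 dBm


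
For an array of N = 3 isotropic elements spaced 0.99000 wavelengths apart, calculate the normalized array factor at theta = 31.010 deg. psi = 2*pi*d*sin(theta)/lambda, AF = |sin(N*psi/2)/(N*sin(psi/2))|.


psi = 2*pi*0.99000*sin(31.010 deg) = 3.204649 rad
AF = |sin(3*3.204649/2) / (3*sin(3.204649/2))| = 0.3320

0.3320


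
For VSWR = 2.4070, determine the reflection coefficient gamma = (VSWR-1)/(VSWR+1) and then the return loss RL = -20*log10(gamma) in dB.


gamma = (2.4070 - 1) / (2.4070 + 1) = 0.4129733
RL = -20 * log10(0.4129733) = 7.682 dB

7.682 dB


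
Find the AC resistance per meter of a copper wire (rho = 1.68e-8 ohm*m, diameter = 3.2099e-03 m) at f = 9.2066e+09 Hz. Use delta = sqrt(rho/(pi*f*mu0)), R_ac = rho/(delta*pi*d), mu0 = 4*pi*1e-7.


delta = sqrt(1.68e-8 / (pi * 9.2066e+09 * 4*pi*1e-7)) = 6.798688e-07 m
R_ac = 1.68e-8 / (6.798688e-07 * pi * 3.2099e-03) = 2.450 ohm/m

2.450 ohm/m


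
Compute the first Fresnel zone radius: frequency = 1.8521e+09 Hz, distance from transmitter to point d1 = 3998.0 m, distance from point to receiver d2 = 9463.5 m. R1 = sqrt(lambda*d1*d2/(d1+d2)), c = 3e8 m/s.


lambda = c / f = 3.0000e+08 / 1.8521e+09 = 0.1619783 m
R1 = sqrt(0.1619783 * 3998.0 * 9463.5 / (3998.0 + 9463.5)) = 21.34 m

21.34 m


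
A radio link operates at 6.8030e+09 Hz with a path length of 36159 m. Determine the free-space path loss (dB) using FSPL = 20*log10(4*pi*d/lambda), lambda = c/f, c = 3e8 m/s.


lambda = c / f = 3.0000e+08 / 6.8030e+09 = 0.04409819 m
FSPL = 20 * log10(4*pi*36159/0.04409819) = 140.3 dB

140.3 dB


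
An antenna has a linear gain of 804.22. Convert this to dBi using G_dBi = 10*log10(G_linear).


G_dBi = 10 * log10(804.22) = 29.05 dBi

29.05 dBi


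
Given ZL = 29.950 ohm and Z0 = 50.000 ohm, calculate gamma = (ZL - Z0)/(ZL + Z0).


gamma = (29.950 - 50.000) / (29.950 + 50.000) = -0.2508

-0.2508


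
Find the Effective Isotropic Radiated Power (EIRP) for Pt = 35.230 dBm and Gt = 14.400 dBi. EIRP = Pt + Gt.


EIRP = Pt + Gt = 35.230 + 14.400 = 49.63 dBm

49.63 dBm


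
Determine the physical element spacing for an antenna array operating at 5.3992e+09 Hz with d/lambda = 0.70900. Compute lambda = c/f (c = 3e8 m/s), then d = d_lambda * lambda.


lambda = c / f = 3.0000e+08 / 5.3992e+09 = 0.05556379 m
d = 0.70900 * 0.05556379 = 0.03939 m

0.03939 m


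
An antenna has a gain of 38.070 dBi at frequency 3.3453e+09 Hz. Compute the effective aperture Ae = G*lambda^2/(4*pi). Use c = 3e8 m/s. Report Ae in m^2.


lambda = c / f = 3.0000e+08 / 3.3453e+09 = 0.08967806 m
G_linear = 10^(38.070/10) = 6412.096
Ae = G_linear * lambda^2 / (4*pi) = 6412.096 * 0.08967806^2 / (4*pi) = 4.104 m^2

4.104 m^2


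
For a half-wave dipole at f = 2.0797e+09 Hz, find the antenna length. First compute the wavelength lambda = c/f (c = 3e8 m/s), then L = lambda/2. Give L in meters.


lambda = c / f = 3.0000e+08 / 2.0797e+09 = 0.1442516 m
L = lambda / 2 = 0.1442516 / 2 = 0.07213 m

0.07213 m


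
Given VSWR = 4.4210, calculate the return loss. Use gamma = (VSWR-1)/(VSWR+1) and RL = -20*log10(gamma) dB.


gamma = (4.4210 - 1) / (4.4210 + 1) = 0.6310644
RL = -20 * log10(0.6310644) = 3.999 dB

3.999 dB


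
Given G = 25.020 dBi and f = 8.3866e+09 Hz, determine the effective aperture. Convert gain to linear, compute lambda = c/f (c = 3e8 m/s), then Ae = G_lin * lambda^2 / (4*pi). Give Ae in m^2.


lambda = c / f = 3.0000e+08 / 8.3866e+09 = 0.03577135 m
G_linear = 10^(25.020/10) = 317.6874
Ae = G_linear * lambda^2 / (4*pi) = 317.6874 * 0.03577135^2 / (4*pi) = 0.03235 m^2

0.03235 m^2


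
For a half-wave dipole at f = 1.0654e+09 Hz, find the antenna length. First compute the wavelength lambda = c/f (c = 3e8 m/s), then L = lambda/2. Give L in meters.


lambda = c / f = 3.0000e+08 / 1.0654e+09 = 0.2815844 m
L = lambda / 2 = 0.2815844 / 2 = 0.1408 m

0.1408 m


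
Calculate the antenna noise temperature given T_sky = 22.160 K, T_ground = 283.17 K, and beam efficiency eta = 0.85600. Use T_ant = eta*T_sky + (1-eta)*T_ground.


T_ant = 0.85600 * 22.160 + (1 - 0.85600) * 283.17 = 59.75 K

59.75 K


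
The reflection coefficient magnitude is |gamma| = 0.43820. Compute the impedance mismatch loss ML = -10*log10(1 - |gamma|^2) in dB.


ML = -10 * log10(1 - 0.43820^2) = -10 * log10(0.80798076) = 0.9260 dB

0.9260 dB


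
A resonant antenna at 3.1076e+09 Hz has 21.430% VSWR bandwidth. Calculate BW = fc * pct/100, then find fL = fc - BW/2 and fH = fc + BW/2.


BW = 3.1076e+09 * 21.430/100 = 6.659587e+08 Hz
fL = 3.1076e+09 - 6.659587e+08/2 = 2.775e+09 Hz
fH = 3.1076e+09 + 6.659587e+08/2 = 3.441e+09 Hz

BW=6.660e+08 Hz, fL=2.775e+09 Hz, fH=3.441e+09 Hz


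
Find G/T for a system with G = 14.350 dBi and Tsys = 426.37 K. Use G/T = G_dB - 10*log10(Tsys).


G/T = 14.350 - 10*log10(426.37) = 14.350 - 26.29787 = -11.95 dB/K

-11.95 dB/K


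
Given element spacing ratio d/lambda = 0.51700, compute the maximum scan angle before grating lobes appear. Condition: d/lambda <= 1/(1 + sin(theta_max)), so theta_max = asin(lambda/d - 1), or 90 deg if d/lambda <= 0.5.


lambda/d - 1 = 1/0.51700 - 1 = 0.9342360
theta_max = asin(0.9342360) = 69.11 deg

69.11 deg


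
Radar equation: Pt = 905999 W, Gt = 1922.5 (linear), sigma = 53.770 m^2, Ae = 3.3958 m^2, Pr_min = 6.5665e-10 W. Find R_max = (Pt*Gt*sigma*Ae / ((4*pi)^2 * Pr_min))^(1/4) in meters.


R^4 = 905999*1922.5*53.770*3.3958 / ((4*pi)^2 * 6.5665e-10) = 3.067062e+18
R_max = 3.067062e+18^0.25 = 41849 m

41849 m


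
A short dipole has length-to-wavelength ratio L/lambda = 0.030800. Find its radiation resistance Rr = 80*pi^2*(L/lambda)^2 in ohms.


Rr = 80 * pi^2 * (0.030800)^2 = 80 * 9.869604 * 9.486400e-04 = 0.7490 ohm

0.7490 ohm


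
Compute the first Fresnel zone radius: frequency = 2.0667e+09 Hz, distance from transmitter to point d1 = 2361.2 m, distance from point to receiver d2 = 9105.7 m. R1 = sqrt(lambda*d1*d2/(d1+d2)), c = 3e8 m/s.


lambda = c / f = 3.0000e+08 / 2.0667e+09 = 0.1451589 m
R1 = sqrt(0.1451589 * 2361.2 * 9105.7 / (2361.2 + 9105.7)) = 16.50 m

16.50 m


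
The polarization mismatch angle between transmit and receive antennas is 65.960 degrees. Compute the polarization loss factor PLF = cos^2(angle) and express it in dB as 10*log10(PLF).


PLF_linear = cos^2(65.960 deg) = 0.1659538
PLF_dB = 10 * log10(0.1659538) = -7.800 dB

-7.800 dB


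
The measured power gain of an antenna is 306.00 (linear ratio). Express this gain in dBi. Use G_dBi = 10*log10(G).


G_dBi = 10 * log10(306.00) = 24.86 dBi

24.86 dBi


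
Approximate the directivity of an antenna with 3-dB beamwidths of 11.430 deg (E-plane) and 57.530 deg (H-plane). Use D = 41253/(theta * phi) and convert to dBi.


D_linear = 41253 / (11.430 * 57.530) = 62.73573
D_dBi = 10 * log10(62.73573) = 17.98 dBi

17.98 dBi


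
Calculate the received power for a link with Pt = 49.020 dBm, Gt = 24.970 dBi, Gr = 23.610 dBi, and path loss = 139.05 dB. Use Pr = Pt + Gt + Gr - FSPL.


Pr = 49.020 + 24.970 + 23.610 - 139.05 = -41.45 dBm

-41.45 dBm


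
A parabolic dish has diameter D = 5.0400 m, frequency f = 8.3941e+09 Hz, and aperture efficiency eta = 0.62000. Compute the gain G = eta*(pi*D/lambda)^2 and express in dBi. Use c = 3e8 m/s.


lambda = c / f = 3.0000e+08 / 8.3941e+09 = 0.03573939 m
G_linear = 0.62000 * (pi * 5.0400 / 0.03573939)^2 = 121690.9
G_dBi = 10 * log10(121690.9) = 50.85 dBi

50.85 dBi


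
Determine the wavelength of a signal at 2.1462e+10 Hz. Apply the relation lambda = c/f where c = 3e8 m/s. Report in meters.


lambda = c / f = 3.0000e+08 / 2.1462e+10 = 0.01398 m

0.01398 m


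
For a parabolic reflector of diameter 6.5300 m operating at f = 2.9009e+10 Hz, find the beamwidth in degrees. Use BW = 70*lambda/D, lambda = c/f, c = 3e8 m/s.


lambda = c / f = 3.0000e+08 / 2.9009e+10 = 0.01034162 m
BW = 70 * 0.01034162 / 6.5300 = 0.1109 deg

0.1109 deg


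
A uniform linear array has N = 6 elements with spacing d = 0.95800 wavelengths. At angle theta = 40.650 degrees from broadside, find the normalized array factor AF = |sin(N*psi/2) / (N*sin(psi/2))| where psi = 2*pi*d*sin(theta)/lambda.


psi = 2*pi*0.95800*sin(40.650 deg) = 3.921187 rad
AF = |sin(6*3.921187/2) / (6*sin(3.921187/2))| = 0.1296

0.1296


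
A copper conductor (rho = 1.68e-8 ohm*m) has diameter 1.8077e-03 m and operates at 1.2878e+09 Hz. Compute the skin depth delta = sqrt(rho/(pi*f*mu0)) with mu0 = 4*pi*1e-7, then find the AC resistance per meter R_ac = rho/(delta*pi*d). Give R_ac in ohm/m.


delta = sqrt(1.68e-8 / (pi * 1.2878e+09 * 4*pi*1e-7)) = 1.817819e-06 m
R_ac = 1.68e-8 / (1.817819e-06 * pi * 1.8077e-03) = 1.627 ohm/m

1.627 ohm/m


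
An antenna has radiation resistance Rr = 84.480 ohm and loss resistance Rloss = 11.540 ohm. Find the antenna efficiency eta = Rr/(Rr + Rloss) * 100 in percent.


eta = 84.480 / (84.480 + 11.540) * 100 = 87.98%

87.98%


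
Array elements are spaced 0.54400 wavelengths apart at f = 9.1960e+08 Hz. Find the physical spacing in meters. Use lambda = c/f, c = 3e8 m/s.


lambda = c / f = 3.0000e+08 / 9.1960e+08 = 0.3262288 m
d = 0.54400 * 0.3262288 = 0.1775 m

0.1775 m


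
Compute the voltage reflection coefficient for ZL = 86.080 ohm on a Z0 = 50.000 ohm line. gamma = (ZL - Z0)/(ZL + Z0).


gamma = (86.080 - 50.000) / (86.080 + 50.000) = 0.2651

0.2651


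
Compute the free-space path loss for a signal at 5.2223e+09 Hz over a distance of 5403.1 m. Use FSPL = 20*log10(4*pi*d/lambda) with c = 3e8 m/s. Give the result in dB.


lambda = c / f = 3.0000e+08 / 5.2223e+09 = 0.05744595 m
FSPL = 20 * log10(4*pi*5403.1/0.05744595) = 121.5 dB

121.5 dB


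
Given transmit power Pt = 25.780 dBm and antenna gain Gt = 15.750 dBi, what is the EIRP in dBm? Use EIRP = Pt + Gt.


EIRP = Pt + Gt = 25.780 + 15.750 = 41.53 dBm

41.53 dBm


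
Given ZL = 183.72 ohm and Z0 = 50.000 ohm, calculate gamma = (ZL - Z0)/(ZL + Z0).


gamma = (183.72 - 50.000) / (183.72 + 50.000) = 0.5721

0.5721


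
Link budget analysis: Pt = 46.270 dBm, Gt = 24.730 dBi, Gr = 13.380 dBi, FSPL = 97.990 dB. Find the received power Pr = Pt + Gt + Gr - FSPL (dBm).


Pr = 46.270 + 24.730 + 13.380 - 97.990 = -13.61 dBm

-13.61 dBm


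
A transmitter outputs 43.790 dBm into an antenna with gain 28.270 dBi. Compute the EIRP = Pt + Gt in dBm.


EIRP = Pt + Gt = 43.790 + 28.270 = 72.06 dBm

72.06 dBm


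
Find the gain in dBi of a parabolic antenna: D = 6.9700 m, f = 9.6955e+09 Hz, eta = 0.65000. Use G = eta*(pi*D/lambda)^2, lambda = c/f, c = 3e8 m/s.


lambda = c / f = 3.0000e+08 / 9.6955e+09 = 0.03094219 m
G_linear = 0.65000 * (pi * 6.9700 / 0.03094219)^2 = 325519.2
G_dBi = 10 * log10(325519.2) = 55.13 dBi

55.13 dBi


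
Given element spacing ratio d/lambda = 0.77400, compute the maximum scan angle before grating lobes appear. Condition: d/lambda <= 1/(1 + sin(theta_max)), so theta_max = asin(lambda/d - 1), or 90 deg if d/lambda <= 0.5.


lambda/d - 1 = 1/0.77400 - 1 = 0.2919897
theta_max = asin(0.2919897) = 16.98 deg

16.98 deg


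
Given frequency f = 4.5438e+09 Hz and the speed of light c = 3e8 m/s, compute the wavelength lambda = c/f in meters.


lambda = c / f = 3.0000e+08 / 4.5438e+09 = 0.06602 m

0.06602 m


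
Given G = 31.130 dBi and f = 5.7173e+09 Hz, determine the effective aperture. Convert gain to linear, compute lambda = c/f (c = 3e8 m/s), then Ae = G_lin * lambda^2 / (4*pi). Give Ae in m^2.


lambda = c / f = 3.0000e+08 / 5.7173e+09 = 0.05247232 m
G_linear = 10^(31.130/10) = 1297.179
Ae = G_linear * lambda^2 / (4*pi) = 1297.179 * 0.05247232^2 / (4*pi) = 0.2842 m^2

0.2842 m^2


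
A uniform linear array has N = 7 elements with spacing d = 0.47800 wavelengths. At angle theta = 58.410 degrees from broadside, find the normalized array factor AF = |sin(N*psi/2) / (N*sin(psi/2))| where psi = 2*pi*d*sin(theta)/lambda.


psi = 2*pi*0.47800*sin(58.410 deg) = 2.558319 rad
AF = |sin(7*2.558319/2) / (7*sin(2.558319/2))| = 0.06764

0.06764


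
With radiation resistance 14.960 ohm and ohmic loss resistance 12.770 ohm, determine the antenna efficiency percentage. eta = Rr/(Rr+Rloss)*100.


eta = 14.960 / (14.960 + 12.770) * 100 = 53.95%

53.95%


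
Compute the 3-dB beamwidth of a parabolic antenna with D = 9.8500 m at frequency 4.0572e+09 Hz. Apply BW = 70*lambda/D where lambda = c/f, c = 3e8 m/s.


lambda = c / f = 3.0000e+08 / 4.0572e+09 = 0.07394262 m
BW = 70 * 0.07394262 / 9.8500 = 0.5255 deg

0.5255 deg


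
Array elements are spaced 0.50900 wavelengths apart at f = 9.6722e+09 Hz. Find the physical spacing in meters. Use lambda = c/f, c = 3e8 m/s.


lambda = c / f = 3.0000e+08 / 9.6722e+09 = 0.03101673 m
d = 0.50900 * 0.03101673 = 0.01579 m

0.01579 m


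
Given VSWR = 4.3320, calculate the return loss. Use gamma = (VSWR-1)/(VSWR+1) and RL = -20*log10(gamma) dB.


gamma = (4.3320 - 1) / (4.3320 + 1) = 0.6249062
RL = -20 * log10(0.6249062) = 4.084 dB

4.084 dB


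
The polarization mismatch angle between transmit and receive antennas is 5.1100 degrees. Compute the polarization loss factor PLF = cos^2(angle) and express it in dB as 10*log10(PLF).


PLF_linear = cos^2(5.1100 deg) = 0.9920669
PLF_dB = 10 * log10(0.9920669) = -0.03459 dB

-0.03459 dB


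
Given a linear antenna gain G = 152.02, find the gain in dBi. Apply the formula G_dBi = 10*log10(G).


G_dBi = 10 * log10(152.02) = 21.82 dBi

21.82 dBi


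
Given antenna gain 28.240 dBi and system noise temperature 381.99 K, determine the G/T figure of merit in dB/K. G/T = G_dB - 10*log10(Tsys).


G/T = 28.240 - 10*log10(381.99) = 28.240 - 25.82052 = 2.419 dB/K

2.419 dB/K


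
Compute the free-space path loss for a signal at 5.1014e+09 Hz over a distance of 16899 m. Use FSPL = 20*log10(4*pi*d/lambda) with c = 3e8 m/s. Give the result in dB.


lambda = c / f = 3.0000e+08 / 5.1014e+09 = 0.05880739 m
FSPL = 20 * log10(4*pi*16899/0.05880739) = 131.2 dB

131.2 dB


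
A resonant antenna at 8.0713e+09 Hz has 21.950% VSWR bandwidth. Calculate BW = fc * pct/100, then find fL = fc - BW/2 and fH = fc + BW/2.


BW = 8.0713e+09 * 21.950/100 = 1.771650e+09 Hz
fL = 8.0713e+09 - 1.771650e+09/2 = 7.185e+09 Hz
fH = 8.0713e+09 + 1.771650e+09/2 = 8.957e+09 Hz

BW=1.772e+09 Hz, fL=7.185e+09 Hz, fH=8.957e+09 Hz


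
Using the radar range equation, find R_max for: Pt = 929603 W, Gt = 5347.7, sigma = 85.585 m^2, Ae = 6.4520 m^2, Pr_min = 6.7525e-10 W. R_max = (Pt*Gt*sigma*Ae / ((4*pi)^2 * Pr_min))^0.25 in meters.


R^4 = 929603*5347.7*85.585*6.4520 / ((4*pi)^2 * 6.7525e-10) = 2.574378e+19
R_max = 2.574378e+19^0.25 = 71231 m

71231 m


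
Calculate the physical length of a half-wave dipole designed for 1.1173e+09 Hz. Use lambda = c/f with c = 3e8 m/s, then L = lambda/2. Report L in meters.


lambda = c / f = 3.0000e+08 / 1.1173e+09 = 0.2685044 m
L = lambda / 2 = 0.2685044 / 2 = 0.1343 m

0.1343 m


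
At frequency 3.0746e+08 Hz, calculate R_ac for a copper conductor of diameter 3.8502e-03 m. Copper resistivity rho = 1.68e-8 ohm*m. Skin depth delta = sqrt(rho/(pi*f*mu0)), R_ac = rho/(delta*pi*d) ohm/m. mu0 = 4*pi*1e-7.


delta = sqrt(1.68e-8 / (pi * 3.0746e+08 * 4*pi*1e-7)) = 3.720321e-06 m
R_ac = 1.68e-8 / (3.720321e-06 * pi * 3.8502e-03) = 0.3733 ohm/m

0.3733 ohm/m


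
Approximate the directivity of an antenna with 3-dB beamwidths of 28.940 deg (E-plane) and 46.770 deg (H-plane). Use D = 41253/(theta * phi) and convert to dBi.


D_linear = 41253 / (28.940 * 46.770) = 30.47822
D_dBi = 10 * log10(30.47822) = 14.84 dBi

14.84 dBi


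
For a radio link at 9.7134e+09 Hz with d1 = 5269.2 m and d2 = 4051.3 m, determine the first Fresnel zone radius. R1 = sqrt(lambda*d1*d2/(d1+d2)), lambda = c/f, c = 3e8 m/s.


lambda = c / f = 3.0000e+08 / 9.7134e+09 = 0.03088517 m
R1 = sqrt(0.03088517 * 5269.2 * 4051.3 / (5269.2 + 4051.3)) = 8.411 m

8.411 m


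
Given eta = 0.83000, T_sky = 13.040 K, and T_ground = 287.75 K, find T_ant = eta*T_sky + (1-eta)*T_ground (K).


T_ant = 0.83000 * 13.040 + (1 - 0.83000) * 287.75 = 59.74 K

59.74 K


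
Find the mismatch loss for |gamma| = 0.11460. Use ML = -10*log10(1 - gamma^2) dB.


ML = -10 * log10(1 - 0.11460^2) = -10 * log10(0.98686684) = 0.05741 dB

0.05741 dB


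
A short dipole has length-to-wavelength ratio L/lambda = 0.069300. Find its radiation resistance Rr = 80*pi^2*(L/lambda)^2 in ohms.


Rr = 80 * pi^2 * (0.069300)^2 = 80 * 9.869604 * 4.802490e-03 = 3.792 ohm

3.792 ohm


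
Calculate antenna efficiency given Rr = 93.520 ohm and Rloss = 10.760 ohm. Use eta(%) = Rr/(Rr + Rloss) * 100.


eta = 93.520 / (93.520 + 10.760) * 100 = 89.68%

89.68%


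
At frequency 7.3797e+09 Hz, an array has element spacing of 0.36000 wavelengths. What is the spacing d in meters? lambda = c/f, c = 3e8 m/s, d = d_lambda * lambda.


lambda = c / f = 3.0000e+08 / 7.3797e+09 = 0.04065206 m
d = 0.36000 * 0.04065206 = 0.01463 m

0.01463 m


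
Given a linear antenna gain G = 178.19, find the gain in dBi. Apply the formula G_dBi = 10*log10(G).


G_dBi = 10 * log10(178.19) = 22.51 dBi

22.51 dBi


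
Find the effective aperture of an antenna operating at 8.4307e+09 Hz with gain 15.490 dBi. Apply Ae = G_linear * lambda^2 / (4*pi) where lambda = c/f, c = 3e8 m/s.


lambda = c / f = 3.0000e+08 / 8.4307e+09 = 0.03558423 m
G_linear = 10^(15.490/10) = 35.39973
Ae = G_linear * lambda^2 / (4*pi) = 35.39973 * 0.03558423^2 / (4*pi) = 3.567e-03 m^2

3.567e-03 m^2


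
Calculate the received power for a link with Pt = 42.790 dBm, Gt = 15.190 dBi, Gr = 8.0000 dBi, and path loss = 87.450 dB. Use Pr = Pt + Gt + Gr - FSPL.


Pr = 42.790 + 15.190 + 8.0000 - 87.450 = -21.47 dBm

-21.47 dBm


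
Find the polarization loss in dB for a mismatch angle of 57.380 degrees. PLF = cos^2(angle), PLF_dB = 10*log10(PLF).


PLF_linear = cos^2(57.380 deg) = 0.2905909
PLF_dB = 10 * log10(0.2905909) = -5.367 dB

-5.367 dB


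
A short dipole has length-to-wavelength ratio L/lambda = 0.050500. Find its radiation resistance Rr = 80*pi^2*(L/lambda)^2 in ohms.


Rr = 80 * pi^2 * (0.050500)^2 = 80 * 9.869604 * 2.550250e-03 = 2.014 ohm

2.014 ohm


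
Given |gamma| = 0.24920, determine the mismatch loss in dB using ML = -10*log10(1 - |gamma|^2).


ML = -10 * log10(1 - 0.24920^2) = -10 * log10(0.93789936) = 0.2784 dB

0.2784 dB


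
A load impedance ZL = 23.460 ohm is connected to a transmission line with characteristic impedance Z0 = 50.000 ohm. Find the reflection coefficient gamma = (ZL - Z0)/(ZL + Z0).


gamma = (23.460 - 50.000) / (23.460 + 50.000) = -0.3613

-0.3613


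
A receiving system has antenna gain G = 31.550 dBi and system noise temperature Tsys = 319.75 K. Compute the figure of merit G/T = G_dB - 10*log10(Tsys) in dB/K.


G/T = 31.550 - 10*log10(319.75) = 31.550 - 25.04811 = 6.502 dB/K

6.502 dB/K


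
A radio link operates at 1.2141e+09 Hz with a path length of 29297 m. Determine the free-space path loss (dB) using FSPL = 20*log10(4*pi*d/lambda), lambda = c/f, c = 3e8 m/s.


lambda = c / f = 3.0000e+08 / 1.2141e+09 = 0.2470966 m
FSPL = 20 * log10(4*pi*29297/0.2470966) = 123.5 dB

123.5 dB


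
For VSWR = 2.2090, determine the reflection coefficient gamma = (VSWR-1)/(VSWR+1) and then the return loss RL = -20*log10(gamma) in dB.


gamma = (2.2090 - 1) / (2.2090 + 1) = 0.3767529
RL = -20 * log10(0.3767529) = 8.479 dB

8.479 dB


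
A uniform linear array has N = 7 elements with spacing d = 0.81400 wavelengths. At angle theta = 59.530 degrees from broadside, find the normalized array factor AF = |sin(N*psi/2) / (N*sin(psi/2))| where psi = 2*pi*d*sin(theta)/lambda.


psi = 2*pi*0.81400*sin(59.530 deg) = 4.408172 rad
AF = |sin(7*4.408172/2) / (7*sin(4.408172/2))| = 0.04887

0.04887


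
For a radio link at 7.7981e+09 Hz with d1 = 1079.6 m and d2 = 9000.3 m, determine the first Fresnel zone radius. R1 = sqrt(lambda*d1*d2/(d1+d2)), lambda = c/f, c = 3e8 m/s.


lambda = c / f = 3.0000e+08 / 7.7981e+09 = 0.03847091 m
R1 = sqrt(0.03847091 * 1079.6 * 9000.3 / (1079.6 + 9000.3)) = 6.090 m

6.090 m


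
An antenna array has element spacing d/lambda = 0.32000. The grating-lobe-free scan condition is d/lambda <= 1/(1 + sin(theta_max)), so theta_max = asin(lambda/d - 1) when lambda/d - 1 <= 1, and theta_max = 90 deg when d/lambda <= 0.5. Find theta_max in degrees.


lambda/d - 1 = 1/0.32000 - 1 = 2.125000 >= 1
d/lambda <= 0.5, so the array can scan to endfire without grating lobes: theta_max = 90 deg

90 deg


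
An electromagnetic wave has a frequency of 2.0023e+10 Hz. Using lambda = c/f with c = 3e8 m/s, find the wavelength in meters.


lambda = c / f = 3.0000e+08 / 2.0023e+10 = 0.01498 m

0.01498 m


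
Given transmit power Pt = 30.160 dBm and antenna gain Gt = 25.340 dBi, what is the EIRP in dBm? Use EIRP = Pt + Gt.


EIRP = Pt + Gt = 30.160 + 25.340 = 55.50 dBm

55.50 dBm


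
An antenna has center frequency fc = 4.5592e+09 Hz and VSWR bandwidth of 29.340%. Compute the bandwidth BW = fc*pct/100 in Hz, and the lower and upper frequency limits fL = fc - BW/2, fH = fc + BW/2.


BW = 4.5592e+09 * 29.340/100 = 1.337669e+09 Hz
fL = 4.5592e+09 - 1.337669e+09/2 = 3.890e+09 Hz
fH = 4.5592e+09 + 1.337669e+09/2 = 5.228e+09 Hz

BW=1.338e+09 Hz, fL=3.890e+09 Hz, fH=5.228e+09 Hz


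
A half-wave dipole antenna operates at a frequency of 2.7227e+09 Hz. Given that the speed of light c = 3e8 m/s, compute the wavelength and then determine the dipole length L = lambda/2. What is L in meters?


lambda = c / f = 3.0000e+08 / 2.7227e+09 = 0.1101847 m
L = lambda / 2 = 0.1101847 / 2 = 0.05509 m

0.05509 m


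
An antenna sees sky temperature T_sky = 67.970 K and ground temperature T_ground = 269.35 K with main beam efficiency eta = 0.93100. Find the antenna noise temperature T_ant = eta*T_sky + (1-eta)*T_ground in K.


T_ant = 0.93100 * 67.970 + (1 - 0.93100) * 269.35 = 81.87 K

81.87 K


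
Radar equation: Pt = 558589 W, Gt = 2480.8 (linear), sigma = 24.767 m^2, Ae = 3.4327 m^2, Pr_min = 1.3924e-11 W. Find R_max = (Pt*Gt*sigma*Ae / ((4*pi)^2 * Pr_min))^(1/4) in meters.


R^4 = 558589*2480.8*24.767*3.4327 / ((4*pi)^2 * 1.3924e-11) = 5.358086e+19
R_max = 5.358086e+19^0.25 = 85556 m

85556 m


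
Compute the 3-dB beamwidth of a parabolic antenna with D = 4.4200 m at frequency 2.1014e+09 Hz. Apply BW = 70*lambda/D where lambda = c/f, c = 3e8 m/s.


lambda = c / f = 3.0000e+08 / 2.1014e+09 = 0.1427620 m
BW = 70 * 0.1427620 / 4.4200 = 2.261 deg

2.261 deg


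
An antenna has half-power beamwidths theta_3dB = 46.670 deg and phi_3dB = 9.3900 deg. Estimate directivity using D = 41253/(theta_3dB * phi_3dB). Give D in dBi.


D_linear = 41253 / (46.670 * 9.3900) = 94.13522
D_dBi = 10 * log10(94.13522) = 19.74 dBi

19.74 dBi


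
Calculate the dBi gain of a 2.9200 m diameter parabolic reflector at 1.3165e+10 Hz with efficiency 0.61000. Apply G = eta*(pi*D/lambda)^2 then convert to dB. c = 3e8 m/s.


lambda = c / f = 3.0000e+08 / 1.3165e+10 = 0.02278769 m
G_linear = 0.61000 * (pi * 2.9200 / 0.02278769)^2 = 98854.10
G_dBi = 10 * log10(98854.10) = 49.95 dBi

49.95 dBi


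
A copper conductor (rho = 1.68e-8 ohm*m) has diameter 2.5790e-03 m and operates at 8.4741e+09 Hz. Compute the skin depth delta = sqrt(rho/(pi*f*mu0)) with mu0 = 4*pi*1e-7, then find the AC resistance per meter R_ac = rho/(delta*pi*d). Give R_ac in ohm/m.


delta = sqrt(1.68e-8 / (pi * 8.4741e+09 * 4*pi*1e-7)) = 7.086438e-07 m
R_ac = 1.68e-8 / (7.086438e-07 * pi * 2.5790e-03) = 2.926 ohm/m

2.926 ohm/m


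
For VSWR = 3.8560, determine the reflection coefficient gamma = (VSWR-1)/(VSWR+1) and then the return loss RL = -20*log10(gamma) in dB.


gamma = (3.8560 - 1) / (3.8560 + 1) = 0.5881384
RL = -20 * log10(0.5881384) = 4.610 dB

4.610 dB


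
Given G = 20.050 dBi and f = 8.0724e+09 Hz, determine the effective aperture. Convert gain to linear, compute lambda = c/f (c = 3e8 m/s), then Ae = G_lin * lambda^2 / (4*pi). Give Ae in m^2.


lambda = c / f = 3.0000e+08 / 8.0724e+09 = 0.03716367 m
G_linear = 10^(20.050/10) = 101.1579
Ae = G_linear * lambda^2 / (4*pi) = 101.1579 * 0.03716367^2 / (4*pi) = 0.01112 m^2

0.01112 m^2


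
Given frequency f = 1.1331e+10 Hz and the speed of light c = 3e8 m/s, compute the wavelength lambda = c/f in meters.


lambda = c / f = 3.0000e+08 / 1.1331e+10 = 0.02648 m

0.02648 m


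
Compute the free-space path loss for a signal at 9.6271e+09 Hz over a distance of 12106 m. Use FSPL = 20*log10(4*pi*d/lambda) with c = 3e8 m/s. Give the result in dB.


lambda = c / f = 3.0000e+08 / 9.6271e+09 = 0.03116203 m
FSPL = 20 * log10(4*pi*12106/0.03116203) = 133.8 dB

133.8 dB


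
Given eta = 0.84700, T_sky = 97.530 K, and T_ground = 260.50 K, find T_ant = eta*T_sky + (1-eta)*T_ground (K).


T_ant = 0.84700 * 97.530 + (1 - 0.84700) * 260.50 = 122.5 K

122.5 K


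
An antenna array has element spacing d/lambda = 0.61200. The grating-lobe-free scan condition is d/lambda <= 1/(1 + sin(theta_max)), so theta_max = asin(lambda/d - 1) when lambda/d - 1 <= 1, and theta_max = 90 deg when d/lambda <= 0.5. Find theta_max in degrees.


lambda/d - 1 = 1/0.61200 - 1 = 0.6339869
theta_max = asin(0.6339869) = 39.34 deg

39.34 deg


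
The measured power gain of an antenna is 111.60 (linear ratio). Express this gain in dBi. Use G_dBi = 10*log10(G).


G_dBi = 10 * log10(111.60) = 20.48 dBi

20.48 dBi


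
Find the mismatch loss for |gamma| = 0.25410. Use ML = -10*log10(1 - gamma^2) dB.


ML = -10 * log10(1 - 0.25410^2) = -10 * log10(0.93543319) = 0.2899 dB

0.2899 dB


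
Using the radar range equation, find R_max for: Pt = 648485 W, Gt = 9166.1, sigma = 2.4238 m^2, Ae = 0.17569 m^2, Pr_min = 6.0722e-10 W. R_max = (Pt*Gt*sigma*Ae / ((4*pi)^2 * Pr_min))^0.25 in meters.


R^4 = 648485*9166.1*2.4238*0.17569 / ((4*pi)^2 * 6.0722e-10) = 2.639749e+16
R_max = 2.639749e+16^0.25 = 12746 m

12746 m


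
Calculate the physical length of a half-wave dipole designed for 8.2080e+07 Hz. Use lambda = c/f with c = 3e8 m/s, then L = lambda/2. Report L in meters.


lambda = c / f = 3.0000e+08 / 8.2080e+07 = 3.654971 m
L = lambda / 2 = 3.654971 / 2 = 1.827 m

1.827 m


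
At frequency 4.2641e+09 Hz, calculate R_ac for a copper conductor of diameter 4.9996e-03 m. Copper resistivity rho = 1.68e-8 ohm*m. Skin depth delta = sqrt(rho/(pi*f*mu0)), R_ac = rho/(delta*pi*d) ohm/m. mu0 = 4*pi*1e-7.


delta = sqrt(1.68e-8 / (pi * 4.2641e+09 * 4*pi*1e-7)) = 9.989899e-07 m
R_ac = 1.68e-8 / (9.989899e-07 * pi * 4.9996e-03) = 1.071 ohm/m

1.071 ohm/m


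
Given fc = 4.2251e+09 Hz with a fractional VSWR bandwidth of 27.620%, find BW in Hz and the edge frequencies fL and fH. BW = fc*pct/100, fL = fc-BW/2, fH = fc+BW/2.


BW = 4.2251e+09 * 27.620/100 = 1.166973e+09 Hz
fL = 4.2251e+09 - 1.166973e+09/2 = 3.642e+09 Hz
fH = 4.2251e+09 + 1.166973e+09/2 = 4.809e+09 Hz

BW=1.167e+09 Hz, fL=3.642e+09 Hz, fH=4.809e+09 Hz


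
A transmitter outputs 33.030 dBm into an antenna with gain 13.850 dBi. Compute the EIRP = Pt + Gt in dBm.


EIRP = Pt + Gt = 33.030 + 13.850 = 46.88 dBm

46.88 dBm


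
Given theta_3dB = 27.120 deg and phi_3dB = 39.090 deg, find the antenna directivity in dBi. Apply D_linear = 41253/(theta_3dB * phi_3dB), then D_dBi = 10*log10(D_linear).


D_linear = 41253 / (27.120 * 39.090) = 38.91349
D_dBi = 10 * log10(38.91349) = 15.90 dBi

15.90 dBi


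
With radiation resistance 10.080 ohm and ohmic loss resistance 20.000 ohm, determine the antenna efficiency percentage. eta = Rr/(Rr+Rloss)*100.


eta = 10.080 / (10.080 + 20.000) * 100 = 33.51%

33.51%


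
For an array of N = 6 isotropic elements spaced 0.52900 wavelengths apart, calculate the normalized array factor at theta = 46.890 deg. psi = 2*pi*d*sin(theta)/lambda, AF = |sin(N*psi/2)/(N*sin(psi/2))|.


psi = 2*pi*0.52900*sin(46.890 deg) = 2.426521 rad
AF = |sin(6*2.426521/2) / (6*sin(2.426521/2))| = 0.1494

0.1494


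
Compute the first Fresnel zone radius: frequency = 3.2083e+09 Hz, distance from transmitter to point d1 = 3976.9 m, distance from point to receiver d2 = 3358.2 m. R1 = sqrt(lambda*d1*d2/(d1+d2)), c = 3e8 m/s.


lambda = c / f = 3.0000e+08 / 3.2083e+09 = 0.09350747 m
R1 = sqrt(0.09350747 * 3976.9 * 3358.2 / (3976.9 + 3358.2)) = 13.05 m

13.05 m


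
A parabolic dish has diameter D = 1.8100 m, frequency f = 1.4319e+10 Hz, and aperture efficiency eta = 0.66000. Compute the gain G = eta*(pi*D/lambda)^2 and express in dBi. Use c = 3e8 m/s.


lambda = c / f = 3.0000e+08 / 1.4319e+10 = 0.02095118 m
G_linear = 0.66000 * (pi * 1.8100 / 0.02095118)^2 = 48616.52
G_dBi = 10 * log10(48616.52) = 46.87 dBi

46.87 dBi


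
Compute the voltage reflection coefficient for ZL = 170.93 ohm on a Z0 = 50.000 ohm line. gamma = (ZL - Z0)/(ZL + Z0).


gamma = (170.93 - 50.000) / (170.93 + 50.000) = 0.5474

0.5474


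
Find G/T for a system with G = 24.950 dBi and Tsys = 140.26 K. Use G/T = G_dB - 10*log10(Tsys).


G/T = 24.950 - 10*log10(140.26) = 24.950 - 21.46934 = 3.481 dB/K

3.481 dB/K


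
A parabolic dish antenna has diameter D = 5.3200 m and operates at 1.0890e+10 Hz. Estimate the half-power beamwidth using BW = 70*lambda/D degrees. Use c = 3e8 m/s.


lambda = c / f = 3.0000e+08 / 1.0890e+10 = 0.02754821 m
BW = 70 * 0.02754821 / 5.3200 = 0.3625 deg

0.3625 deg


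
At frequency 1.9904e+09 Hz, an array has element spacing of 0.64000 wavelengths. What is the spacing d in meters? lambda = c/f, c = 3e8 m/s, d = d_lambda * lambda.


lambda = c / f = 3.0000e+08 / 1.9904e+09 = 0.1507235 m
d = 0.64000 * 0.1507235 = 0.09646 m

0.09646 m


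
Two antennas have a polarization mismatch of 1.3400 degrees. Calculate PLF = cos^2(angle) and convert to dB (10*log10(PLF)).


PLF_linear = cos^2(1.3400 deg) = 0.9994531
PLF_dB = 10 * log10(0.9994531) = -2.376e-03 dB

-2.376e-03 dB


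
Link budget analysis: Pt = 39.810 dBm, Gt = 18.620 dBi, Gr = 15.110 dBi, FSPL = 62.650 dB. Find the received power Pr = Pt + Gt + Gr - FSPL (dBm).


Pr = 39.810 + 18.620 + 15.110 - 62.650 = 10.89 dBm

10.89 dBm


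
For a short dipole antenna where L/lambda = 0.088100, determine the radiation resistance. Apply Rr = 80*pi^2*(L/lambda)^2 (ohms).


Rr = 80 * pi^2 * (0.088100)^2 = 80 * 9.869604 * 7.761610e-03 = 6.128 ohm

6.128 ohm


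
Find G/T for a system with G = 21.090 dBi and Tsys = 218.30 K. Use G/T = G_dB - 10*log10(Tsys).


G/T = 21.090 - 10*log10(218.30) = 21.090 - 23.39054 = -2.301 dB/K

-2.301 dB/K


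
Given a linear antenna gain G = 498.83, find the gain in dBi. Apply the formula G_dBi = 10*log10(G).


G_dBi = 10 * log10(498.83) = 26.98 dBi

26.98 dBi


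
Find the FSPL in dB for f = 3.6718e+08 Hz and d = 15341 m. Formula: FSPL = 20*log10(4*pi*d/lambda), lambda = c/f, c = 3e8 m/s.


lambda = c / f = 3.0000e+08 / 3.6718e+08 = 0.8170380 m
FSPL = 20 * log10(4*pi*15341/0.8170380) = 107.5 dB

107.5 dB


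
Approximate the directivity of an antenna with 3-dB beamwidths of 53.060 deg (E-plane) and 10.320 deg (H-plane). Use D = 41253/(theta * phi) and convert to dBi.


D_linear = 41253 / (53.060 * 10.320) = 75.33705
D_dBi = 10 * log10(75.33705) = 18.77 dBi

18.77 dBi


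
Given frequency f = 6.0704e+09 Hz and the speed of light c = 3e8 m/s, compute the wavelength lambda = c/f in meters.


lambda = c / f = 3.0000e+08 / 6.0704e+09 = 0.04942 m

0.04942 m


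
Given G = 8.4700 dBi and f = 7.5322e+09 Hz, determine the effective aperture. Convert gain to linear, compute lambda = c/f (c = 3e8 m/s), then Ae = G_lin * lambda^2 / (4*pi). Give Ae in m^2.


lambda = c / f = 3.0000e+08 / 7.5322e+09 = 0.03982900 m
G_linear = 10^(8.4700/10) = 7.030723
Ae = G_linear * lambda^2 / (4*pi) = 7.030723 * 0.03982900^2 / (4*pi) = 8.875e-04 m^2

8.875e-04 m^2


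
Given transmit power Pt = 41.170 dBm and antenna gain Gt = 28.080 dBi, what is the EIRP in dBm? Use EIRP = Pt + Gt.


EIRP = Pt + Gt = 41.170 + 28.080 = 69.25 dBm

69.25 dBm


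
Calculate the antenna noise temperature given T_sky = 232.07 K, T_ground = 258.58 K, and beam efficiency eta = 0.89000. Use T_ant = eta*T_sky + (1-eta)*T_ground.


T_ant = 0.89000 * 232.07 + (1 - 0.89000) * 258.58 = 235.0 K

235.0 K


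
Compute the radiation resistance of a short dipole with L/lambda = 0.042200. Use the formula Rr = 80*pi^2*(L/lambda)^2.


Rr = 80 * pi^2 * (0.042200)^2 = 80 * 9.869604 * 1.780840e-03 = 1.406 ohm

1.406 ohm


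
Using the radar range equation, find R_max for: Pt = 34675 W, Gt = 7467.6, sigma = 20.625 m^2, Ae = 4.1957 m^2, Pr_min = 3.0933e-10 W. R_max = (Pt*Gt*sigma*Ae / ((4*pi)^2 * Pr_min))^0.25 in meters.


R^4 = 34675*7467.6*20.625*4.1957 / ((4*pi)^2 * 3.0933e-10) = 4.587268e+17
R_max = 4.587268e+17^0.25 = 26025 m

26025 m


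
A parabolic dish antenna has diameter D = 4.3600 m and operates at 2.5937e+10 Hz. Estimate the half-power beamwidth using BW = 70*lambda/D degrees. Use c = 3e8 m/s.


lambda = c / f = 3.0000e+08 / 2.5937e+10 = 0.01156649 m
BW = 70 * 0.01156649 / 4.3600 = 0.1857 deg

0.1857 deg


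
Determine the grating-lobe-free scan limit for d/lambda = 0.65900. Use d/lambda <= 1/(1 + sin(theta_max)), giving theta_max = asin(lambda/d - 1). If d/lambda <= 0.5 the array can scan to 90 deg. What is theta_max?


lambda/d - 1 = 1/0.65900 - 1 = 0.5174507
theta_max = asin(0.5174507) = 31.16 deg

31.16 deg


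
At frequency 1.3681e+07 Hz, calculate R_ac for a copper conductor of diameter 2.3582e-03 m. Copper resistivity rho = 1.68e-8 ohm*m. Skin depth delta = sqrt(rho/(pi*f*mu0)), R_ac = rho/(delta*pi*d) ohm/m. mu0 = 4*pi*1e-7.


delta = sqrt(1.68e-8 / (pi * 1.3681e+07 * 4*pi*1e-7)) = 1.763664e-05 m
R_ac = 1.68e-8 / (1.763664e-05 * pi * 2.3582e-03) = 0.1286 ohm/m

0.1286 ohm/m


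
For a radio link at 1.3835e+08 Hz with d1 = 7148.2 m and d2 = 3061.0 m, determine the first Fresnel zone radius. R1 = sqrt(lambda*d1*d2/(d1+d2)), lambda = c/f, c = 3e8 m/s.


lambda = c / f = 3.0000e+08 / 1.3835e+08 = 2.168413 m
R1 = sqrt(2.168413 * 7148.2 * 3061.0 / (7148.2 + 3061.0)) = 68.17 m

68.17 m


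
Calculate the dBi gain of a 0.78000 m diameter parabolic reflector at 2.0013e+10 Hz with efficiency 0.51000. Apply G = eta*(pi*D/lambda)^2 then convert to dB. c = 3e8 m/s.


lambda = c / f = 3.0000e+08 / 2.0013e+10 = 0.01499026 m
G_linear = 0.51000 * (pi * 0.78000 / 0.01499026)^2 = 13628.27
G_dBi = 10 * log10(13628.27) = 41.34 dBi

41.34 dBi


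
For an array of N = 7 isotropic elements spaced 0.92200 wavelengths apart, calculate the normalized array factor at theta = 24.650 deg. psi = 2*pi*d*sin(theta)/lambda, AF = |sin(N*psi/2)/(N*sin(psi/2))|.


psi = 2*pi*0.92200*sin(24.650 deg) = 2.416151 rad
AF = |sin(7*2.416151/2) / (7*sin(2.416151/2))| = 0.1259

0.1259


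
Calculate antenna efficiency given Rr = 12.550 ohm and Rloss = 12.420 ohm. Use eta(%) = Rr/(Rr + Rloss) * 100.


eta = 12.550 / (12.550 + 12.420) * 100 = 50.26%

50.26%


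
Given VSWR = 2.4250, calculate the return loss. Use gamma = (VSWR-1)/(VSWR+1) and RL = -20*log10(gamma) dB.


gamma = (2.4250 - 1) / (2.4250 + 1) = 0.4160584
RL = -20 * log10(0.4160584) = 7.617 dB

7.617 dB


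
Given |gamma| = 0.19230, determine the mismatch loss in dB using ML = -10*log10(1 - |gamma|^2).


ML = -10 * log10(1 - 0.19230^2) = -10 * log10(0.96302071) = 0.1636 dB

0.1636 dB


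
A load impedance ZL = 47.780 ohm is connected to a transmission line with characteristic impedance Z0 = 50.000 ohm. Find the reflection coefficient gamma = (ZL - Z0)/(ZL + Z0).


gamma = (47.780 - 50.000) / (47.780 + 50.000) = -0.02270

-0.02270


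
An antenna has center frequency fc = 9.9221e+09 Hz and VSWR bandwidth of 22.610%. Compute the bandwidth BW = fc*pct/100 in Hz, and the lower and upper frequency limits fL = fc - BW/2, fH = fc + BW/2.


BW = 9.9221e+09 * 22.610/100 = 2.243387e+09 Hz
fL = 9.9221e+09 - 2.243387e+09/2 = 8.800e+09 Hz
fH = 9.9221e+09 + 2.243387e+09/2 = 1.104e+10 Hz

BW=2.243e+09 Hz, fL=8.800e+09 Hz, fH=1.104e+10 Hz
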